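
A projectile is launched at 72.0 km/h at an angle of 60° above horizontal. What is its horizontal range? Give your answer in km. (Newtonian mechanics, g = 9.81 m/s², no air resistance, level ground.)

v₀ = 72.0 km/h × 0.2777777777777778 = 20.0 m/s
R = v₀² × sin(2θ) / g = 20.0² × sin(2 × 60°) / 9.81 = 400.0 × 0.866025 / 9.81 = 35.3119 m
R = 35.3119 m / 1000.0 = 0.03531 km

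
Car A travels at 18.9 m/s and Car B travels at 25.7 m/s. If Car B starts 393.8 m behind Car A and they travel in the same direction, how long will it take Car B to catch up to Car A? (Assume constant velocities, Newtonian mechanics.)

Relative speed: v_rel = 25.7 - 18.9 = 6.8 m/s
Time to catch: t = d₀/v_rel = 393.8/6.8 = 57.91 s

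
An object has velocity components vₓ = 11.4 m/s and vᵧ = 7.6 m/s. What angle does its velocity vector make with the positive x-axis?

θ = arctan(vᵧ/vₓ) = arctan(7.6/11.4) = 33.69°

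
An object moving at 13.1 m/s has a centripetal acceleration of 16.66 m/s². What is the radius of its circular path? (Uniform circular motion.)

r = v²/a_c = 13.1²/16.66 = 10.3 m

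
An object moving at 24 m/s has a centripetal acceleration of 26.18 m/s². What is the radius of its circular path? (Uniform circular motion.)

r = v²/a_c = 24²/26.18 = 22.0 m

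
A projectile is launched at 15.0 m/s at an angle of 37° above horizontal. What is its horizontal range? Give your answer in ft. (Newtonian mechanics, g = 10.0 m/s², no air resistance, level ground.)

R = v₀² × sin(2θ) / g = 15.0² × sin(2 × 37°) / 10.0 = 225.0 × 0.961262 / 10.0 = 21.6284 m
R = 21.6284 m / 0.3048 = 70.96 ft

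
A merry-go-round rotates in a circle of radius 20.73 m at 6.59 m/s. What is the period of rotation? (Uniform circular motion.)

T = 2πr/v = 2π×20.73/6.59 = 19.76 s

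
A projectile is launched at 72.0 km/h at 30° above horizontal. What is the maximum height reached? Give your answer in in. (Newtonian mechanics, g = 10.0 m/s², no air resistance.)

v₀ = 72.0 km/h × 0.2777777777777778 = 20.0 m/s
H = v₀² × sin²(θ) / (2g) = 20.0² × sin(30°)² / (2 × 10.0) = 400.0 × 0.25 / 20.0 = 5.0 m
H = 5.0 m / 0.0254 = 196.9 in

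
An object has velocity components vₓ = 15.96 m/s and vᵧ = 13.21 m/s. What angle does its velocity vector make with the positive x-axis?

θ = arctan(vᵧ/vₓ) = arctan(13.21/15.96) = 39.61°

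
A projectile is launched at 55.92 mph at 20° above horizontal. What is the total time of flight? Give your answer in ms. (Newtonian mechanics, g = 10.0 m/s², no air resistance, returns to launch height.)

v₀ = 55.92 mph × 0.44704 = 24.9985 m/s
T = 2 × v₀ × sin(θ) / g = 2 × 24.9985 × sin(20°) / 10.0 = 2 × 24.9985 × 0.34202 / 10.0 = 1.71 s
T = 1.71 s / 0.001 = 1710 ms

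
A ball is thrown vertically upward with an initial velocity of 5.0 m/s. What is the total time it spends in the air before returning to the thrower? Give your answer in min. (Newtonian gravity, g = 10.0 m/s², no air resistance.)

t_total = 2 × v₀ / g = 2 × 5.0 / 10.0 = 1.0 s
t_total = 1.0 s / 60.0 = 0.01667 min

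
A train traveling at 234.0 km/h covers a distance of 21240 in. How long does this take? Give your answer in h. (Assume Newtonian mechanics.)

d = 21240 in × 0.0254 = 539.496 m
v = 234.0 km/h × 0.2777777777777778 = 65.0 m/s
t = d / v = 539.496 / 65.0 = 8.29994 s
t = 8.29994 s / 3600.0 = 0.002306 h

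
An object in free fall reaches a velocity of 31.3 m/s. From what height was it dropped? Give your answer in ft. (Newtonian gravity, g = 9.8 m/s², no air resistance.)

h = v² / (2g) = 31.3² / (2 × 9.8) = 49.9842 m
h = 49.9842 m / 0.3048 = 164.0 ft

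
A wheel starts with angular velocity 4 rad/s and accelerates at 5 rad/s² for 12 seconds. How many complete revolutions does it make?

θ = ω₀t + ½αt² = 4×12 + ½×5×12² = 408.0 rad
Total revolutions = θ/(2π) = 408.0/(2π) = 64.94
Complete revolutions = ⌊64.94⌋ = 64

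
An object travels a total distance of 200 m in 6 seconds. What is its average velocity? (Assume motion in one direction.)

v_avg = Δd / Δt = 200 / 6 = 33.33 m/s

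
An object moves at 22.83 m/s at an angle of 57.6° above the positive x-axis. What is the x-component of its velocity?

vₓ = v cos(θ) = 22.83 × cos(57.6°) = 12.23 m/s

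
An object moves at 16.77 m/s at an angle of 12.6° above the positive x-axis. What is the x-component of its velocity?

vₓ = v cos(θ) = 16.77 × cos(12.6°) = 16.37 m/s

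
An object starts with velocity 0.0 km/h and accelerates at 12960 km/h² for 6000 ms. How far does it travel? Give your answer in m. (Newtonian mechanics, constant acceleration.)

v₀ = 0.0 km/h × 0.2777777777777778 = 0.0 m/s
a = 12960 km/h² × 7.716049382716049e-05 = 1.0 m/s²
t = 6000 ms × 0.001 = 6.0 s
d = v₀ × t + ½ × a × t² = 0.0 × 6.0 + 0.5 × 1.0 × 6.0² = 18.0 m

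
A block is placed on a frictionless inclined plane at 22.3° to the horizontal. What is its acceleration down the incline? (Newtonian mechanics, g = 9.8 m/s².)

a = g sin(θ) = 9.8 × sin(22.3°) = 9.8 × 0.3795 = 3.72 m/s²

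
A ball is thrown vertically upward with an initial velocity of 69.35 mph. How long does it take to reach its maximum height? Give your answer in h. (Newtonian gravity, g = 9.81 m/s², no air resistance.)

v₀ = 69.35 mph × 0.44704 = 31.0022 m/s
t_up = v₀ / g = 31.0022 / 9.81 = 3.16027 s
t_up = 3.16027 s / 3600.0 = 0.0008779 h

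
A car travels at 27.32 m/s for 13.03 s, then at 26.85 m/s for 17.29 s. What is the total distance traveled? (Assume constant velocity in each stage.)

d₁ = v₁t₁ = 27.32 × 13.03 = 355.9796 m
d₂ = v₂t₂ = 26.85 × 17.29 = 464.2365 m
d_total = 355.9796 + 464.2365 = 820.22 m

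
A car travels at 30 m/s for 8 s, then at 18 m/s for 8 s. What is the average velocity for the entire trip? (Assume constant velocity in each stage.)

d₁ = v₁t₁ = 30 × 8 = 240 m
d₂ = v₂t₂ = 18 × 8 = 144 m
d_total = 384 m, t_total = 16 s
v_avg = d_total/t_total = 384/16 = 24.0 m/s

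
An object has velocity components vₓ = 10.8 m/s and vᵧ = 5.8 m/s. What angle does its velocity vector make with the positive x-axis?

θ = arctan(vᵧ/vₓ) = arctan(5.8/10.8) = 28.24°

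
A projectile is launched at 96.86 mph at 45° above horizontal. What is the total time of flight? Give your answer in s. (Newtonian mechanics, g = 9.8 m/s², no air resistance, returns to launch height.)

v₀ = 96.86 mph × 0.44704 = 43.3003 m/s
T = 2 × v₀ × sin(θ) / g = 2 × 43.3003 × sin(45°) / 9.8 = 2 × 43.3003 × 0.707107 / 9.8 = 6.249 s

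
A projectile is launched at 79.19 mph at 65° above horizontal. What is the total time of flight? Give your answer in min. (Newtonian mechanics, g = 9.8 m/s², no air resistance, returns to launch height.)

v₀ = 79.19 mph × 0.44704 = 35.4011 m/s
T = 2 × v₀ × sin(θ) / g = 2 × 35.4011 × sin(65°) / 9.8 = 2 × 35.4011 × 0.906308 / 9.8 = 6.54782 s
T = 6.54782 s / 60.0 = 0.1091 min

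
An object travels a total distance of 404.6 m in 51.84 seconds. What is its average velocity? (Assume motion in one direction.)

v_avg = Δd / Δt = 404.6 / 51.84 = 7.8 m/s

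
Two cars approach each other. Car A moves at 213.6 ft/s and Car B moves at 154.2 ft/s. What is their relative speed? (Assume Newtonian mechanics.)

v_rel = v_A + v_B = 213.6 + 154.2 = 367.8 ft/s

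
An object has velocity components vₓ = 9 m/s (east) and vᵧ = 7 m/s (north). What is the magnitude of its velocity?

|v| = √(vₓ² + vᵧ²) = √(9² + 7²) = √(130) = 11.4 m/s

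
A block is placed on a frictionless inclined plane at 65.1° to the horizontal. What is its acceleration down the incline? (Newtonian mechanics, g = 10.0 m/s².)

a = g sin(θ) = 10.0 × sin(65.1°) = 10.0 × 0.907 = 9.07 m/s²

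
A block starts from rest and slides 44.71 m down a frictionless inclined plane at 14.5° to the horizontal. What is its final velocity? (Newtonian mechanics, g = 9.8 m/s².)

a = g sin(θ) = 9.8 × sin(14.5°) = 2.4537 m/s²
v = √(2ad) = √(2 × 2.4537 × 44.71) = 14.81 m/s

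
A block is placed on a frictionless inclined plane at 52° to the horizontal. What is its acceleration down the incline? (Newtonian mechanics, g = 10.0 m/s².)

a = g sin(θ) = 10.0 × sin(52°) = 10.0 × 0.788 = 7.88 m/s²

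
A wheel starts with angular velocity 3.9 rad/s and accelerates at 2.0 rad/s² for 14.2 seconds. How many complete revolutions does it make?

θ = ω₀t + ½αt² = 3.9×14.2 + ½×2.0×14.2² = 257.02 rad
Total revolutions = θ/(2π) = 257.02/(2π) = 40.91
Complete revolutions = ⌊40.91⌋ = 40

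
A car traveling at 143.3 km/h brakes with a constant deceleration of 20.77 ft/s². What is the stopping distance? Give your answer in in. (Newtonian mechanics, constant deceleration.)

v₀ = 143.3 km/h × 0.2777777777777778 = 39.8056 m/s
a = 20.77 ft/s² × 0.3048 = 6.3307 m/s²
d = v₀² / (2a) = 39.8056² / (2 × 6.3307) = 1584.49 / 12.6614 = 125.143 m
d = 125.143 m / 0.0254 = 4927 in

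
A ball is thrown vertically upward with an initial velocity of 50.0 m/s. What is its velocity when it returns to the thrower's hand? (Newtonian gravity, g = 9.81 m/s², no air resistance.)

By conservation of energy (no air resistance), the ball returns to the throw height with the same speed as launch, but directed downward.
|v_ground| = v₀ = 50.0 m/s
v_ground = 50.0 m/s (downward)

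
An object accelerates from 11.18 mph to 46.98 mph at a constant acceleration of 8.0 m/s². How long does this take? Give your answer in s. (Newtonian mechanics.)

v₀ = 11.18 mph × 0.44704 = 4.997907 m/s
v = 46.98 mph × 0.44704 = 21.00194 m/s
t = (v - v₀) / a = (21.00194 - 4.997907) / 8.0 = 2.001 s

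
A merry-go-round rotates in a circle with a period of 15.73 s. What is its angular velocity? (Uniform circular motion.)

ω = 2π/T = 2π/15.73 = 0.3994 rad/s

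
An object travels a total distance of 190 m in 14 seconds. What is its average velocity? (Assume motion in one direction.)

v_avg = Δd / Δt = 190 / 14 = 13.57 m/s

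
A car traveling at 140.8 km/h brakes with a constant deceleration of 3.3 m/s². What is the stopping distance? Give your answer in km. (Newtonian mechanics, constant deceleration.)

v₀ = 140.8 km/h × 0.2777777777777778 = 39.1111 m/s
d = v₀² / (2a) = 39.1111² / (2 × 3.3) = 1529.68 / 6.6 = 231.77 m
d = 231.77 m / 1000.0 = 0.2318 km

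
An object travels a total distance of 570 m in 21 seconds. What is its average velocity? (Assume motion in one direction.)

v_avg = Δd / Δt = 570 / 21 = 27.14 m/s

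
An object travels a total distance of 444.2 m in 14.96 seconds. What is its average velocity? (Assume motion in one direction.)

v_avg = Δd / Δt = 444.2 / 14.96 = 29.69 m/s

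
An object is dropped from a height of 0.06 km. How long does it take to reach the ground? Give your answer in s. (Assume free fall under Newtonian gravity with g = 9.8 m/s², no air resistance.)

h = 0.06 km × 1000.0 = 60.0 m
t = √(2h/g) = √(2 × 60.0 / 9.8) = 3.499 s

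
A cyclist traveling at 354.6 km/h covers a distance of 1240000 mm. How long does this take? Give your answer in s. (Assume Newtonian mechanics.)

d = 1240000 mm × 0.001 = 1240.0 m
v = 354.6 km/h × 0.2777777777777778 = 98.5 m/s
t = d / v = 1240.0 / 98.5 = 12.59 s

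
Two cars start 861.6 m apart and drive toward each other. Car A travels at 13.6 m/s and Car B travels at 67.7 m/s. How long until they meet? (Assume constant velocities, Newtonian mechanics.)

Combined speed: v_combined = 13.6 + 67.7 = 81.3 m/s
Time to meet: t = d/v_combined = 861.6/81.3 = 10.6 s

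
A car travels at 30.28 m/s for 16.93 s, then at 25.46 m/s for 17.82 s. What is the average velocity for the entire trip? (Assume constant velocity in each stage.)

d₁ = v₁t₁ = 30.28 × 16.93 = 512.6404 m
d₂ = v₂t₂ = 25.46 × 17.82 = 453.6972 m
d_total = 966.3376 m, t_total = 34.75 s
v_avg = d_total/t_total = 966.3376/34.75 = 27.81 m/s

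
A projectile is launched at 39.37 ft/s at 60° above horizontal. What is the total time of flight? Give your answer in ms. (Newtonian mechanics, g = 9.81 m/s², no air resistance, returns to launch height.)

v₀ = 39.37 ft/s × 0.3048 = 12.0 m/s
T = 2 × v₀ × sin(θ) / g = 2 × 12.0 × sin(60°) / 9.81 = 2 × 12.0 × 0.866025 / 9.81 = 2.11872 s
T = 2.11872 s / 0.001 = 2119 ms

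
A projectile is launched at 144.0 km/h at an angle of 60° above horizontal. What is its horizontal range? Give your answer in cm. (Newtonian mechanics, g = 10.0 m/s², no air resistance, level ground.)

v₀ = 144.0 km/h × 0.2777777777777778 = 40.0 m/s
R = v₀² × sin(2θ) / g = 40.0² × sin(2 × 60°) / 10.0 = 1600.0 × 0.866025 / 10.0 = 138.564 m
R = 138.564 m / 0.01 = 13860 cm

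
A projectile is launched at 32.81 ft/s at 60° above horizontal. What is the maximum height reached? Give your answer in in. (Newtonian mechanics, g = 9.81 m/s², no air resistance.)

v₀ = 32.81 ft/s × 0.3048 = 10.0005 m/s
H = v₀² × sin²(θ) / (2g) = 10.0005² × sin(60°)² / (2 × 9.81) = 100.01 × 0.75 / 19.62 = 3.82301 m
H = 3.82301 m / 0.0254 = 150.5 in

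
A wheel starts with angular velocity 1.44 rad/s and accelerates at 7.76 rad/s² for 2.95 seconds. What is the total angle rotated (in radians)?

θ = ω₀t + ½αt² = 1.44×2.95 + ½×7.76×2.95² = 38.01 rad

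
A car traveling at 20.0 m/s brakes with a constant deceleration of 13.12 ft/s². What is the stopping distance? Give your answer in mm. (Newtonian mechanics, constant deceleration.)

a = 13.12 ft/s² × 0.3048 = 3.99898 m/s²
d = v₀² / (2a) = 20.0² / (2 × 3.99898) = 400.0 / 7.99796 = 50.0128 m
d = 50.0128 m / 0.001 = 50010 mm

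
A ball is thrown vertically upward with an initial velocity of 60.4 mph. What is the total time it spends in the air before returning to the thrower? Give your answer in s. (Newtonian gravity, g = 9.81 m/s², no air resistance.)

v₀ = 60.4 mph × 0.44704 = 27.0012 m/s
t_total = 2 × v₀ / g = 2 × 27.0012 / 9.81 = 5.505 s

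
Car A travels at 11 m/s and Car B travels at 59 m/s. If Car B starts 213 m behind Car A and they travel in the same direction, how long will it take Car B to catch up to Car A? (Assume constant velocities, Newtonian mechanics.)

Relative speed: v_rel = 59 - 11 = 48 m/s
Time to catch: t = d₀/v_rel = 213/48 = 4.44 s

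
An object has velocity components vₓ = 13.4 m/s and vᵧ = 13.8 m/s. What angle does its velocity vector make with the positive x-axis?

θ = arctan(vᵧ/vₓ) = arctan(13.8/13.4) = 45.84°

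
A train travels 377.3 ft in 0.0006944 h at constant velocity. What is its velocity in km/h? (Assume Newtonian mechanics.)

d = 377.3 ft × 0.3048 = 115.001 m
t = 0.0006944 h × 3600.0 = 2.49984 s
v = d / t = 115.001 / 2.49984 = 46.0033 m/s
v = 46.0033 m/s / 0.2777777777777778 = 165.6 km/h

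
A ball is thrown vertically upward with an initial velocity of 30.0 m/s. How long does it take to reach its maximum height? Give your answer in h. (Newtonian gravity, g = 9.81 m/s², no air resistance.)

t_up = v₀ / g = 30.0 / 9.81 = 3.0581 s
t_up = 3.0581 s / 3600.0 = 0.0008495 h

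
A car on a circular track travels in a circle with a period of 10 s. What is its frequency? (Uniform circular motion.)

f = 1/T = 1/10 = 0.1 Hz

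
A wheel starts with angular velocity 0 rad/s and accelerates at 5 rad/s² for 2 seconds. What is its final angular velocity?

ω = ω₀ + αt = 0 + 5 × 2 = 10 rad/s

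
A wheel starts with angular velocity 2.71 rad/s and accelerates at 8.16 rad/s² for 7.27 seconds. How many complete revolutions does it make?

θ = ω₀t + ½αt² = 2.71×7.27 + ½×8.16×7.27² = 235.341532 rad
Total revolutions = θ/(2π) = 235.341532/(2π) = 37.46
Complete revolutions = ⌊37.46⌋ = 37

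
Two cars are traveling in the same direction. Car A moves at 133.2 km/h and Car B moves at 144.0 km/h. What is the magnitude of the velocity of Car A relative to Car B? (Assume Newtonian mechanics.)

v_rel = |v_A - v_B| = |133.2 - 144.0| = 10.8 km/h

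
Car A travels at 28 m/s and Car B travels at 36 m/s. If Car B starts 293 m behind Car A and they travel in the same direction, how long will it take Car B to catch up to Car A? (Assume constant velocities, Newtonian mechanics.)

Relative speed: v_rel = 36 - 28 = 8 m/s
Time to catch: t = d₀/v_rel = 293/8 = 36.62 s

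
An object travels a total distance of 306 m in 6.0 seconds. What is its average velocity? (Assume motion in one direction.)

v_avg = Δd / Δt = 306 / 6.0 = 51.0 m/s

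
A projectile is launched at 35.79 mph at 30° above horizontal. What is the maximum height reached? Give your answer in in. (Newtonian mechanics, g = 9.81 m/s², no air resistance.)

v₀ = 35.79 mph × 0.44704 = 15.9996 m/s
H = v₀² × sin²(θ) / (2g) = 15.9996² × sin(30°)² / (2 × 9.81) = 255.987 × 0.25 / 19.62 = 3.26181 m
H = 3.26181 m / 0.0254 = 128.4 in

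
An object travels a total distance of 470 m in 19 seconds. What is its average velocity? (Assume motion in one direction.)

v_avg = Δd / Δt = 470 / 19 = 24.74 m/s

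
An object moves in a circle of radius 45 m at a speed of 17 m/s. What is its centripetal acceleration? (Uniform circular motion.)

a_c = v²/r = 17²/45 = 289/45 = 6.42 m/s²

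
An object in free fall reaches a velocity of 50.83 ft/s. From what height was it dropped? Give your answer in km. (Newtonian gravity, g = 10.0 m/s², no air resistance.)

v = 50.83 ft/s × 0.3048 = 15.493 m/s
h = v² / (2g) = 15.493² / (2 × 10.0) = 12.0017 m
h = 12.0017 m / 1000.0 = 0.012 km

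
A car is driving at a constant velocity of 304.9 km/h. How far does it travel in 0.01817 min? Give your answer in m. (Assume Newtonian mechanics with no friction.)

v = 304.9 km/h × 0.2777777777777778 = 84.6944 m/s
t = 0.01817 min × 60.0 = 1.0902 s
d = v × t = 84.6944 × 1.0902 = 92.33 m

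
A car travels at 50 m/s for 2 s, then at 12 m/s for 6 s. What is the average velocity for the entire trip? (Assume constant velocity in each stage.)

d₁ = v₁t₁ = 50 × 2 = 100 m
d₂ = v₂t₂ = 12 × 6 = 72 m
d_total = 172 m, t_total = 8 s
v_avg = d_total/t_total = 172/8 = 21.5 m/s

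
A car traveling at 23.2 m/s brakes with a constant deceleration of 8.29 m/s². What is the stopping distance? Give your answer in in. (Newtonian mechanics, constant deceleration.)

d = v₀² / (2a) = 23.2² / (2 × 8.29) = 538.24 / 16.58 = 32.4632 m
d = 32.4632 m / 0.0254 = 1278 in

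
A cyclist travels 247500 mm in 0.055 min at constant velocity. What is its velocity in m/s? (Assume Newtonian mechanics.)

d = 247500 mm × 0.001 = 247.5 m
t = 0.055 min × 60.0 = 3.3 s
v = d / t = 247.5 / 3.3 = 75.0 m/s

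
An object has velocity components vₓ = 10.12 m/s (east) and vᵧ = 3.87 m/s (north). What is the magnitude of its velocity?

|v| = √(vₓ² + vᵧ²) = √(10.12² + 3.87²) = √(117.3913) = 10.83 m/s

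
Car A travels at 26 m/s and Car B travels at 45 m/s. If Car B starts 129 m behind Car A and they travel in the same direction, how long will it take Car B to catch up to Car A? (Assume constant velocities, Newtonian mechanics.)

Relative speed: v_rel = 45 - 26 = 19 m/s
Time to catch: t = d₀/v_rel = 129/19 = 6.79 s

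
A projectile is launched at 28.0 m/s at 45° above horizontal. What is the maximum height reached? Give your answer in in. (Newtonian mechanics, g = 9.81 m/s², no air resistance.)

H = v₀² × sin²(θ) / (2g) = 28.0² × sin(45°)² / (2 × 9.81) = 784.0 × 0.5 / 19.62 = 19.9796 m
H = 19.9796 m / 0.0254 = 786.6 in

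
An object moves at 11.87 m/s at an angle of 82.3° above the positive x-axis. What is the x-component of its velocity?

vₓ = v cos(θ) = 11.87 × cos(82.3°) = 1.59 m/s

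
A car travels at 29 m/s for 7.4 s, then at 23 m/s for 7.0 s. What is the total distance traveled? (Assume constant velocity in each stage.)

d₁ = v₁t₁ = 29 × 7.4 = 214.6 m
d₂ = v₂t₂ = 23 × 7.0 = 161.0 m
d_total = 214.6 + 161.0 = 375.6 m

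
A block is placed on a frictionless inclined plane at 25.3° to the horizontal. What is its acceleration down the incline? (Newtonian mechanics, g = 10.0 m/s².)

a = g sin(θ) = 10.0 × sin(25.3°) = 10.0 × 0.4274 = 4.27 m/s²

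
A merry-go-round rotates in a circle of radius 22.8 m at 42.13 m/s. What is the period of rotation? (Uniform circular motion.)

T = 2πr/v = 2π×22.8/42.13 = 3.4 s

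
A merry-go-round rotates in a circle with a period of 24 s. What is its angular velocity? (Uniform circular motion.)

ω = 2π/T = 2π/24 = 0.2618 rad/s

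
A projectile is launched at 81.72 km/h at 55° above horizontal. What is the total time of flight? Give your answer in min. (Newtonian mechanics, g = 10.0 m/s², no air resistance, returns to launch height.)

v₀ = 81.72 km/h × 0.2777777777777778 = 22.7 m/s
T = 2 × v₀ × sin(θ) / g = 2 × 22.7 × sin(55°) / 10.0 = 2 × 22.7 × 0.819152 / 10.0 = 3.71895 s
T = 3.71895 s / 60.0 = 0.06198 min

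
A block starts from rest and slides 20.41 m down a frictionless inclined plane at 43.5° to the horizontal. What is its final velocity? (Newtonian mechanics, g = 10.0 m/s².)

a = g sin(θ) = 10.0 × sin(43.5°) = 6.8835 m/s²
v = √(2ad) = √(2 × 6.8835 × 20.41) = 16.76 m/s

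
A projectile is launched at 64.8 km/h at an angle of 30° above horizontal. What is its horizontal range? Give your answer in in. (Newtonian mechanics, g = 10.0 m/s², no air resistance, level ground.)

v₀ = 64.8 km/h × 0.2777777777777778 = 18.0 m/s
R = v₀² × sin(2θ) / g = 18.0² × sin(2 × 30°) / 10.0 = 324.0 × 0.866025 / 10.0 = 28.0592 m
R = 28.0592 m / 0.0254 = 1105 in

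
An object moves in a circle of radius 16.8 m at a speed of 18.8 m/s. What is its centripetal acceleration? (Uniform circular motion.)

a_c = v²/r = 18.8²/16.8 = 353.44/16.8 = 21.04 m/s²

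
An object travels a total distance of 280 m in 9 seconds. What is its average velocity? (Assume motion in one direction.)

v_avg = Δd / Δt = 280 / 9 = 31.11 m/s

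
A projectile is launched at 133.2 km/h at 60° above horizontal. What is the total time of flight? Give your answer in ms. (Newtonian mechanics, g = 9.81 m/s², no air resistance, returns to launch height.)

v₀ = 133.2 km/h × 0.2777777777777778 = 37.0 m/s
T = 2 × v₀ × sin(θ) / g = 2 × 37.0 × sin(60°) / 9.81 = 2 × 37.0 × 0.866025 / 9.81 = 6.53271 s
T = 6.53271 s / 0.001 = 6533 ms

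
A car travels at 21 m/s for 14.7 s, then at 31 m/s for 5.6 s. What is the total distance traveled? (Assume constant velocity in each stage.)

d₁ = v₁t₁ = 21 × 14.7 = 308.7 m
d₂ = v₂t₂ = 31 × 5.6 = 173.6 m
d_total = 308.7 + 173.6 = 482.3 m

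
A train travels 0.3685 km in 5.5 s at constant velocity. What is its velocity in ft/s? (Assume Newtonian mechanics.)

d = 0.3685 km × 1000.0 = 368.5 m
v = d / t = 368.5 / 5.5 = 67.0 m/s
v = 67.0 m/s / 0.3048 = 219.8 ft/s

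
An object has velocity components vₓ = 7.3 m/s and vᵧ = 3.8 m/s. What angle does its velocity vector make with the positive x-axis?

θ = arctan(vᵧ/vₓ) = arctan(3.8/7.3) = 27.5°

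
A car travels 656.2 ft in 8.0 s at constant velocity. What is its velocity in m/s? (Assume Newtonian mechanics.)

d = 656.2 ft × 0.3048 = 200.01 m
v = d / t = 200.01 / 8.0 = 25.0 m/s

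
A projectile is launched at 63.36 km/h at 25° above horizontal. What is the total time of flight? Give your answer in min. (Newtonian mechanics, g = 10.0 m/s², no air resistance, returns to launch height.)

v₀ = 63.36 km/h × 0.2777777777777778 = 17.6 m/s
T = 2 × v₀ × sin(θ) / g = 2 × 17.6 × sin(25°) / 10.0 = 2 × 17.6 × 0.422618 / 10.0 = 1.48762 s
T = 1.48762 s / 60.0 = 0.02479 min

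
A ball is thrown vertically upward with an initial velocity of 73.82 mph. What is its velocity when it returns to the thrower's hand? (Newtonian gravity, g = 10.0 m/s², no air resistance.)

By conservation of energy (no air resistance), the ball returns to the throw height with the same speed as launch, but directed downward.
|v_ground| = v₀ = 73.82 mph
v_ground = 73.82 mph (downward)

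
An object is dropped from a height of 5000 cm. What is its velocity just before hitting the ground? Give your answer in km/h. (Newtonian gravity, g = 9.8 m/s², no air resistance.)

h = 5000 cm × 0.01 = 50.0 m
v = √(2gh) = √(2 × 9.8 × 50.0) = 31.305 m/s
v = 31.305 m/s / 0.2777777777777778 = 112.7 km/h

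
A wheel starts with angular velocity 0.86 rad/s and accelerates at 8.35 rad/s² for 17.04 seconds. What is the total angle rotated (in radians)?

θ = ω₀t + ½αt² = 0.86×17.04 + ½×8.35×17.04² = 1226.91 rad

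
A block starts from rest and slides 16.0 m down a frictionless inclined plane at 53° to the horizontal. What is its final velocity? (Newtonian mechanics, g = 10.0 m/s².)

a = g sin(θ) = 10.0 × sin(53°) = 7.9864 m/s²
v = √(2ad) = √(2 × 7.9864 × 16.0) = 15.99 m/s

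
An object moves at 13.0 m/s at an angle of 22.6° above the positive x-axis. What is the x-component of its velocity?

vₓ = v cos(θ) = 13.0 × cos(22.6°) = 12.0 m/s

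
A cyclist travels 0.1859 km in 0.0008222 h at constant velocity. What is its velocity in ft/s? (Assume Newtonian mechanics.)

d = 0.1859 km × 1000.0 = 185.9 m
t = 0.0008222 h × 3600.0 = 2.95992 s
v = d / t = 185.9 / 2.95992 = 62.8058 m/s
v = 62.8058 m/s / 0.3048 = 206.1 ft/s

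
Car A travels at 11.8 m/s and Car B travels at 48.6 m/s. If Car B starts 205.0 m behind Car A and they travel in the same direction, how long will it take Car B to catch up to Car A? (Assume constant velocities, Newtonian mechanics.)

Relative speed: v_rel = 48.6 - 11.8 = 36.8 m/s
Time to catch: t = d₀/v_rel = 205.0/36.8 = 5.57 s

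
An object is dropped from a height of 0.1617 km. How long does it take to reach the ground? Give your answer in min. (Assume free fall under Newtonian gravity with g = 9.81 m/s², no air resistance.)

h = 0.1617 km × 1000.0 = 161.7 m
t = √(2h/g) = √(2 × 161.7 / 9.81) = 5.74163 s
t = 5.74163 s / 60.0 = 0.09569 min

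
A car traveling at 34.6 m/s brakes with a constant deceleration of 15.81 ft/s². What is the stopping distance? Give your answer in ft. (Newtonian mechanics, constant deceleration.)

a = 15.81 ft/s² × 0.3048 = 4.81889 m/s²
d = v₀² / (2a) = 34.6² / (2 × 4.81889) = 1197.16 / 9.63778 = 124.215 m
d = 124.215 m / 0.3048 = 407.5 ft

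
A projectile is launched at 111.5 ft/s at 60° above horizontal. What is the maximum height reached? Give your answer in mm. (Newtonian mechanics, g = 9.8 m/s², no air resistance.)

v₀ = 111.5 ft/s × 0.3048 = 33.9852 m/s
H = v₀² × sin²(θ) / (2g) = 33.9852² × sin(60°)² / (2 × 9.8) = 1154.99 × 0.75 / 19.6 = 44.196 m
H = 44.196 m / 0.001 = 44200 mm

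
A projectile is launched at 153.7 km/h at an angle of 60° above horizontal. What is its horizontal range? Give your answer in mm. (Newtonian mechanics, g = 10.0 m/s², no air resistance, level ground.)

v₀ = 153.7 km/h × 0.2777777777777778 = 42.6944 m/s
R = v₀² × sin(2θ) / g = 42.6944² × sin(2 × 60°) / 10.0 = 1822.81 × 0.866025 / 10.0 = 157.86 m
R = 157.86 m / 0.001 = 157900 mm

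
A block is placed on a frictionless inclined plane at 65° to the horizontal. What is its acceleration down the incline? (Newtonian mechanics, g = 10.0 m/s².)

a = g sin(θ) = 10.0 × sin(65°) = 10.0 × 0.9063 = 9.06 m/s²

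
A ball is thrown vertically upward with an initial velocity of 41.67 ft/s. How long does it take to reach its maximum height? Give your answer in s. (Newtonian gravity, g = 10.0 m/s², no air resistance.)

v₀ = 41.67 ft/s × 0.3048 = 12.701 m/s
t_up = v₀ / g = 12.701 / 10.0 = 1.27 s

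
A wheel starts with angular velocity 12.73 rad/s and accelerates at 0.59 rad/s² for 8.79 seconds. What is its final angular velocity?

ω = ω₀ + αt = 12.73 + 0.59 × 8.79 = 17.92 rad/s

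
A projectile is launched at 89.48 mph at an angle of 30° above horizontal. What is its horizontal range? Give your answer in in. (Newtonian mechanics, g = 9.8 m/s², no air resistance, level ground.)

v₀ = 89.48 mph × 0.44704 = 40.0011 m/s
R = v₀² × sin(2θ) / g = 40.0011² × sin(2 × 30°) / 9.8 = 1600.09 × 0.866025 / 9.8 = 141.4 m
R = 141.4 m / 0.0254 = 5567 in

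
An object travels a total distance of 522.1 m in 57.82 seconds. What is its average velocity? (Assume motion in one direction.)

v_avg = Δd / Δt = 522.1 / 57.82 = 9.03 m/s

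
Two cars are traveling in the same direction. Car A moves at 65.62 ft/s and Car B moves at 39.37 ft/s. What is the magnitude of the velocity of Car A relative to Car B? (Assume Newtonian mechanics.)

v_rel = |v_A - v_B| = |65.62 - 39.37| = 26.25 ft/s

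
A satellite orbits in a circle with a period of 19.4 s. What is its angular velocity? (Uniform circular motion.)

ω = 2π/T = 2π/19.4 = 0.3239 rad/s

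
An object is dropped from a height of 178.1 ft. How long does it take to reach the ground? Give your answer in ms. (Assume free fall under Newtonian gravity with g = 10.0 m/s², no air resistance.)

h = 178.1 ft × 0.3048 = 54.2849 m
t = √(2h/g) = √(2 × 54.2849 / 10.0) = 3.29499 s
t = 3.29499 s / 0.001 = 3295 ms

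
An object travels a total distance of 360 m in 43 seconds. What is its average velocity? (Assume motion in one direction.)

v_avg = Δd / Δt = 360 / 43 = 8.37 m/s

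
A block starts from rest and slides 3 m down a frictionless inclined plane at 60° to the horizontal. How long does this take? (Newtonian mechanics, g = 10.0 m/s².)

a = g sin(θ) = 10.0 × sin(60°) = 8.6603 m/s²
t = √(2d/a) = √(2 × 3 / 8.6603) = 0.83 s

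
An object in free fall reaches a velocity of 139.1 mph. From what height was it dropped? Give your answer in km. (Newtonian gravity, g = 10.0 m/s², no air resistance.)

v = 139.1 mph × 0.44704 = 62.1833 m/s
h = v² / (2g) = 62.1833² / (2 × 10.0) = 193.338 m
h = 193.338 m / 1000.0 = 0.1933 km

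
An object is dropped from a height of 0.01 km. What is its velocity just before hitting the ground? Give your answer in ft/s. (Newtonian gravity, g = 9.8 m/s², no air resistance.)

h = 0.01 km × 1000.0 = 10.0 m
v = √(2gh) = √(2 × 9.8 × 10.0) = 14.0 m/s
v = 14.0 m/s / 0.3048 = 45.93 ft/s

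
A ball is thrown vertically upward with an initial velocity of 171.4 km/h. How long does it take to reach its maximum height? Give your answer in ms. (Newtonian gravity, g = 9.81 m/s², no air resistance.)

v₀ = 171.4 km/h × 0.2777777777777778 = 47.6111 m/s
t_up = v₀ / g = 47.6111 / 9.81 = 4.85332 s
t_up = 4.85332 s / 0.001 = 4853 ms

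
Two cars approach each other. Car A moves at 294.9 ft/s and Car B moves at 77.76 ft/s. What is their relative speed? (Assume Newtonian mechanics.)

v_rel = v_A + v_B = 294.9 + 77.76 = 372.66 ft/s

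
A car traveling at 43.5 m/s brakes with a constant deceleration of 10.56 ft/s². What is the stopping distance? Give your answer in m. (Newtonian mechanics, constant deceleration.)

a = 10.56 ft/s² × 0.3048 = 3.21869 m/s²
d = v₀² / (2a) = 43.5² / (2 × 3.21869) = 1892.25 / 6.43738 = 293.9 m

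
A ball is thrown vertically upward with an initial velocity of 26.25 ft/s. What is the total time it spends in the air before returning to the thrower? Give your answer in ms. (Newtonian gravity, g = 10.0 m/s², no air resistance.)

v₀ = 26.25 ft/s × 0.3048 = 8.001 m/s
t_total = 2 × v₀ / g = 2 × 8.001 / 10.0 = 1.6002 s
t_total = 1.6002 s / 0.001 = 1600 ms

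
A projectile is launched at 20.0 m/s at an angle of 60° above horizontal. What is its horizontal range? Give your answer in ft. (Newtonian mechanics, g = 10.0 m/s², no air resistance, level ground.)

R = v₀² × sin(2θ) / g = 20.0² × sin(2 × 60°) / 10.0 = 400.0 × 0.866025 / 10.0 = 34.641 m
R = 34.641 m / 0.3048 = 113.7 ft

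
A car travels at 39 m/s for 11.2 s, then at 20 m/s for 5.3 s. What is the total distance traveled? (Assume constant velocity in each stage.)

d₁ = v₁t₁ = 39 × 11.2 = 436.8 m
d₂ = v₂t₂ = 20 × 5.3 = 106.0 m
d_total = 436.8 + 106.0 = 542.8 m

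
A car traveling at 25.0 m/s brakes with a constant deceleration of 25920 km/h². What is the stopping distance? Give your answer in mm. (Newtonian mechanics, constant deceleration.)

a = 25920 km/h² × 7.716049382716049e-05 = 2.0 m/s²
d = v₀² / (2a) = 25.0² / (2 × 2.0) = 625.0 / 4.0 = 156.25 m
d = 156.25 m / 0.001 = 156200 mm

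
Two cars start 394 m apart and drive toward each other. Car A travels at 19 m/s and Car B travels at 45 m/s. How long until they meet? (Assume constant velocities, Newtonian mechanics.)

Combined speed: v_combined = 19 + 45 = 64 m/s
Time to meet: t = d/v_combined = 394/64 = 6.16 s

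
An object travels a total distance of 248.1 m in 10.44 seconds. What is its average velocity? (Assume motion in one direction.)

v_avg = Δd / Δt = 248.1 / 10.44 = 23.76 m/s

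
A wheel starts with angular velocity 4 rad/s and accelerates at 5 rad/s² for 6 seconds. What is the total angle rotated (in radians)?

θ = ω₀t + ½αt² = 4×6 + ½×5×6² = 114.0 rad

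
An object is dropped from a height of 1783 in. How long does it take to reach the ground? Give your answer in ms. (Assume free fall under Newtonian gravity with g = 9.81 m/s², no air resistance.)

h = 1783 in × 0.0254 = 45.2882 m
t = √(2h/g) = √(2 × 45.2882 / 9.81) = 3.0386 s
t = 3.0386 s / 0.001 = 3039 ms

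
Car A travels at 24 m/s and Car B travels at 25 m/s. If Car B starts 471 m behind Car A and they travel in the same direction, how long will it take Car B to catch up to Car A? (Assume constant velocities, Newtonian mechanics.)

Relative speed: v_rel = 25 - 24 = 1 m/s
Time to catch: t = d₀/v_rel = 471/1 = 471.0 s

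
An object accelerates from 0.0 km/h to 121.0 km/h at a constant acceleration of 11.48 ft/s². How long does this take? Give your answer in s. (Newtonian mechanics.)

v₀ = 0.0 km/h × 0.2777777777777778 = 0.0 m/s
v = 121.0 km/h × 0.2777777777777778 = 33.6111 m/s
a = 11.48 ft/s² × 0.3048 = 3.4991 m/s²
t = (v - v₀) / a = (33.6111 - 0.0) / 3.4991 = 9.606 s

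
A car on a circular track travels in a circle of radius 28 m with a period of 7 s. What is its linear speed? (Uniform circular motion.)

v = 2πr/T = 2π×28/7 = 25.13 m/s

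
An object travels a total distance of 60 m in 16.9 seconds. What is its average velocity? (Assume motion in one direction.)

v_avg = Δd / Δt = 60 / 16.9 = 3.55 m/s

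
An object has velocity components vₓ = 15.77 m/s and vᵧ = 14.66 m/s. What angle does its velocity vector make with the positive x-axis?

θ = arctan(vᵧ/vₓ) = arctan(14.66/15.77) = 42.91°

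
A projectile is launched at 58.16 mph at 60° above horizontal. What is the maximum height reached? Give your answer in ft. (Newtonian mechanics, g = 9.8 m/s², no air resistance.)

v₀ = 58.16 mph × 0.44704 = 25.9998 m/s
H = v₀² × sin²(θ) / (2g) = 25.9998² × sin(60°)² / (2 × 9.8) = 675.99 × 0.75 / 19.6 = 25.867 m
H = 25.867 m / 0.3048 = 84.87 ft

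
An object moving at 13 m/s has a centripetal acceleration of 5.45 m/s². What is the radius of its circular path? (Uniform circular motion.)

r = v²/a_c = 13²/5.45 = 31.01 m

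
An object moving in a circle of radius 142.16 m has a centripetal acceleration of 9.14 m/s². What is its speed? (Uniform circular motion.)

v = √(a_c × r) = √(9.14 × 142.16) = 36.05 m/s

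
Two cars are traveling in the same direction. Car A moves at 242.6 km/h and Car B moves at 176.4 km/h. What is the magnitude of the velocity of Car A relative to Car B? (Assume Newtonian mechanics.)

v_rel = |v_A - v_B| = |242.6 - 176.4| = 66.2 km/h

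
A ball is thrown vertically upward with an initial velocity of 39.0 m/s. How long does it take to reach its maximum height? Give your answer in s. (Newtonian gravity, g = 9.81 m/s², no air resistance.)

t_up = v₀ / g = 39.0 / 9.81 = 3.976 s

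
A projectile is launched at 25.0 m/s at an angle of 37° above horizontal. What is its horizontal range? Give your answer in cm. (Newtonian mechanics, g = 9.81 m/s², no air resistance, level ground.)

R = v₀² × sin(2θ) / g = 25.0² × sin(2 × 37°) / 9.81 = 625.0 × 0.961262 / 9.81 = 61.2425 m
R = 61.2425 m / 0.01 = 6124 cm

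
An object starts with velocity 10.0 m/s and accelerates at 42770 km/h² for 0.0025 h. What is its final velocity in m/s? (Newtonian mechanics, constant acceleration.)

a = 42770 km/h² × 7.716049382716049e-05 = 3.30015 m/s²
t = 0.0025 h × 3600.0 = 9.0 s
v = v₀ + a × t = 10.0 + 3.30015 × 9.0 = 39.7 m/s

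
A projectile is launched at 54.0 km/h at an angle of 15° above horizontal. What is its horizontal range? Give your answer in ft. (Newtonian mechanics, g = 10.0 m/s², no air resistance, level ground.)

v₀ = 54.0 km/h × 0.2777777777777778 = 15.0 m/s
R = v₀² × sin(2θ) / g = 15.0² × sin(2 × 15°) / 10.0 = 225.0 × 0.5 / 10.0 = 11.25 m
R = 11.25 m / 0.3048 = 36.91 ft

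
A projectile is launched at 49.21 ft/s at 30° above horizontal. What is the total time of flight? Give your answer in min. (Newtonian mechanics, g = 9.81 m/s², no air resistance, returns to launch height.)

v₀ = 49.21 ft/s × 0.3048 = 14.9992 m/s
T = 2 × v₀ × sin(θ) / g = 2 × 14.9992 × sin(30°) / 9.81 = 2 × 14.9992 × 0.5 / 9.81 = 1.52897 s
T = 1.52897 s / 60.0 = 0.02548 min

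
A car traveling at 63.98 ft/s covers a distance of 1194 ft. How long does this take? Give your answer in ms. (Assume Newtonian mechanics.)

d = 1194 ft × 0.3048 = 363.931 m
v = 63.98 ft/s × 0.3048 = 19.5011 m/s
t = d / v = 363.931 / 19.5011 = 18.6621 s
t = 18.6621 s / 0.001 = 18660 ms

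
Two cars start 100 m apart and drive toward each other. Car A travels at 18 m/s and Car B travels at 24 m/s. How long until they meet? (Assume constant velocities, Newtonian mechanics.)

Combined speed: v_combined = 18 + 24 = 42 m/s
Time to meet: t = d/v_combined = 100/42 = 2.38 s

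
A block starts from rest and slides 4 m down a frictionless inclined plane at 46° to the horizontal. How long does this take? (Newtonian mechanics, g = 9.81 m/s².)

a = g sin(θ) = 9.81 × sin(46°) = 7.0567 m/s²
t = √(2d/a) = √(2 × 4 / 7.0567) = 1.06 s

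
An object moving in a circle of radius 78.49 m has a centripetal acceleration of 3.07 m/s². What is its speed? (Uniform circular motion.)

v = √(a_c × r) = √(3.07 × 78.49) = 15.52 m/s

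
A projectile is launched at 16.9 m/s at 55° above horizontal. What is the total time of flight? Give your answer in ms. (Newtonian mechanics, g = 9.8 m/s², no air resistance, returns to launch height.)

T = 2 × v₀ × sin(θ) / g = 2 × 16.9 × sin(55°) / 9.8 = 2 × 16.9 × 0.819152 / 9.8 = 2.82524 s
T = 2.82524 s / 0.001 = 2825 ms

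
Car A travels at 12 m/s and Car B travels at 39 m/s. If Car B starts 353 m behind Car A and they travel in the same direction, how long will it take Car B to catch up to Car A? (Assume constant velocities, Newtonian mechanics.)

Relative speed: v_rel = 39 - 12 = 27 m/s
Time to catch: t = d₀/v_rel = 353/27 = 13.07 s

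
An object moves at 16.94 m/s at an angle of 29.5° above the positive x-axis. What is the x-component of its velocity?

vₓ = v cos(θ) = 16.94 × cos(29.5°) = 14.74 m/s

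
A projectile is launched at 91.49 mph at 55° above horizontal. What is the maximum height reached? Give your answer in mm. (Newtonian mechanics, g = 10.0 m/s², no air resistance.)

v₀ = 91.49 mph × 0.44704 = 40.8997 m/s
H = v₀² × sin²(θ) / (2g) = 40.8997² × sin(55°)² / (2 × 10.0) = 1672.79 × 0.67101 / 20.0 = 56.1229 m
H = 56.1229 m / 0.001 = 56120 mm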